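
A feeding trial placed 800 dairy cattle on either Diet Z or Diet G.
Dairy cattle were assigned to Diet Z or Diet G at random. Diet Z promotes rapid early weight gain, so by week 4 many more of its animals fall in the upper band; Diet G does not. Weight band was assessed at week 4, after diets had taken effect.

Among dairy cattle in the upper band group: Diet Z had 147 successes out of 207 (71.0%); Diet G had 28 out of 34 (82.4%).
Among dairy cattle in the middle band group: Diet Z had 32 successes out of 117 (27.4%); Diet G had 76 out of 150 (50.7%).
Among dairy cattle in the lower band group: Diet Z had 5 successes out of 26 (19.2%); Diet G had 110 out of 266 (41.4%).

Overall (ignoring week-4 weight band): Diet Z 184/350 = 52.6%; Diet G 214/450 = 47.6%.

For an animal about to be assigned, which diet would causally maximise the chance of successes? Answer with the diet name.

Diet Z

Because the diet influences week-4 weight band, week-4 weight band is a post-treatment mediator, not a confounder. Stratifying on it would bias the estimate; the causal effect is the crude pooled difference.
Pooled: Diet Z 52.6% vs Diet G 47.6%; Diet Z is higher overall.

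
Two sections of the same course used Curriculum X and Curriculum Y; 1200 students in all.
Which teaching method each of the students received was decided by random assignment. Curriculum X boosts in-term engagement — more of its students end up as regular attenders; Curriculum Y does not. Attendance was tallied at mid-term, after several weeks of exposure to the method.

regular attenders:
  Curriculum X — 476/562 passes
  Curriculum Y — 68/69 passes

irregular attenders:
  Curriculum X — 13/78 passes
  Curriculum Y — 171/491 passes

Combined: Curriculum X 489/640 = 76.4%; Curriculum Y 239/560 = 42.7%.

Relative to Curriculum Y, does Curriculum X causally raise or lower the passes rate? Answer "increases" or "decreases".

Curriculum Y is higher inside every mid-term attendance stratum but Curriculum X is higher in aggregate. Whether to stratify depends on how mid-term attendance relates to the teaching method.
Mid-term attendance is recorded after the teaching method and is itself shifted by it — it sits on the causal path from teaching method to outcome. Conditioning on a mediator would strip out part of the effect we want; the pooled comparison gives the total causal effect.
Pooled: Curriculum X 76.4% vs Curriculum Y 42.7%; Curriculum X is higher overall.

increases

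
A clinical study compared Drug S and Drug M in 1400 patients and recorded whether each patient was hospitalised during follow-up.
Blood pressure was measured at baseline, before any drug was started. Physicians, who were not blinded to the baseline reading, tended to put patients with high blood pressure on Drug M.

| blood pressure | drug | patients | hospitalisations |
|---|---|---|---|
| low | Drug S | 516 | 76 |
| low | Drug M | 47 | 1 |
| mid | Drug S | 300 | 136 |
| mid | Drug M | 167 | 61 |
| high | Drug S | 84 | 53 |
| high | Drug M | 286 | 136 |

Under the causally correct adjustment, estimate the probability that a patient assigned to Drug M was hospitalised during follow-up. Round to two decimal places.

Blood pressure differs across drugs for reasons unrelated to any effect of the drug itself, and it separately predicts the outcome — a classic confounder. We must compare within blood pressure levels.
Standardising Drug M to the population blood pressure mix: 0.402·1/47 + 0.334·61/167 + 0.264·136/286 = 0.256.

0.26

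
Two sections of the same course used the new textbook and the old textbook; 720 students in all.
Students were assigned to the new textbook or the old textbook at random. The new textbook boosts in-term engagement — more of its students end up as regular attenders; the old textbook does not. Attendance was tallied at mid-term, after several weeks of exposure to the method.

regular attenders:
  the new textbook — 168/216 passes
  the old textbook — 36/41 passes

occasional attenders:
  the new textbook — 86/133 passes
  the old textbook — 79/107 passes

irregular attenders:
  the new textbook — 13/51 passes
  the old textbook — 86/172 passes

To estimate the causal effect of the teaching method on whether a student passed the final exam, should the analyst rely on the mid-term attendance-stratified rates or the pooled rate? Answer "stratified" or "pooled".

Stratifying would compare teaching methods among students the teaching methods themselves sorted into mid-term attendance groups — a form of selection on an intermediate. The unconditioned pooled rates give the total causal effect.
Pooled: the new textbook 66.8% vs the old textbook 62.8%; the new textbook is higher overall.

pooled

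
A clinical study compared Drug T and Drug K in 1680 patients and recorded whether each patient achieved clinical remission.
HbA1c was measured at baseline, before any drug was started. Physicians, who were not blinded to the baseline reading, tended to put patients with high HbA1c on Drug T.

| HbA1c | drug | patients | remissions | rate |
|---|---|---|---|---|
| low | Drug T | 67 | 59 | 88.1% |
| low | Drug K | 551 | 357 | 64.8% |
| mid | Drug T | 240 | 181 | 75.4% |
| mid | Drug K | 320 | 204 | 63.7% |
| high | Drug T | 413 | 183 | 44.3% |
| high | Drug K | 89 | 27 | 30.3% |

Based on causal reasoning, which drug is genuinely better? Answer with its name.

Drug T

HbA1c satisfies the back-door criterion: it is not a descendant of the drug, and it blocks the spurious path from drug to outcome. Adjusting for it (i.e., using the within-HbA1c rates) gives the causal effect.
Within each level — low: 88.1% vs 64.8%; mid: 75.4% vs 63.7%; high: 44.3% vs 30.3% — Drug T is higher every time.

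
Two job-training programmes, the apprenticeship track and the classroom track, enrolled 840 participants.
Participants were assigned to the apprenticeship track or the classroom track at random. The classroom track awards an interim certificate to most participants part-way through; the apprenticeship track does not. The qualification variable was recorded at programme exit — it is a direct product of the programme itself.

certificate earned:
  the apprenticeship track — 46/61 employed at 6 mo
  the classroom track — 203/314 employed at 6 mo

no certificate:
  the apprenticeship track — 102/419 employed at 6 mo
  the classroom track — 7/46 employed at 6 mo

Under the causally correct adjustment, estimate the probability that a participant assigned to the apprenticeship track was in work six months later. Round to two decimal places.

Qualification attained during the programme here is a post-treatment variable shaped by the programme; conditioning on it would introduce bias rather than remove it. The overall comparison is the causal one.
So P(outcome | do(the apprenticeship track)) is just the pooled rate for the apprenticeship track: 148/480 = 0.308.

0.31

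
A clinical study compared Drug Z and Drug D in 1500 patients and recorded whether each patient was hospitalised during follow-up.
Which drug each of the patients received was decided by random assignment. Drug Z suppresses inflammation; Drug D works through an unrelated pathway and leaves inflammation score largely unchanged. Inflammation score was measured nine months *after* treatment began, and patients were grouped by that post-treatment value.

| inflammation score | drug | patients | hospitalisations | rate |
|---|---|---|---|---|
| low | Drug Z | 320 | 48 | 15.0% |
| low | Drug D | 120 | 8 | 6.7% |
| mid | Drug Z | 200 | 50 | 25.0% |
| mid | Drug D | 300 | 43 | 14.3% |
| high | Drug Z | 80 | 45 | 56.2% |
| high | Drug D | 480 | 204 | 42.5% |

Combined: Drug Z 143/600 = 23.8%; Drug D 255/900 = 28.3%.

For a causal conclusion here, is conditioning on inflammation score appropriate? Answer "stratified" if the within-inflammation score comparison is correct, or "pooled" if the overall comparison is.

pooled

The stratified and pooled comparisons disagree (Drug D wins within each inflammation score; Drug Z wins overall), so the answer turns on the causal role of inflammation score.
Inflammation score here is a post-treatment variable shaped by the drug; conditioning on it would introduce bias rather than remove it. The overall comparison is the causal one.
Pooled: Drug Z 23.8% vs Drug D 28.3%; Drug Z is lower overall.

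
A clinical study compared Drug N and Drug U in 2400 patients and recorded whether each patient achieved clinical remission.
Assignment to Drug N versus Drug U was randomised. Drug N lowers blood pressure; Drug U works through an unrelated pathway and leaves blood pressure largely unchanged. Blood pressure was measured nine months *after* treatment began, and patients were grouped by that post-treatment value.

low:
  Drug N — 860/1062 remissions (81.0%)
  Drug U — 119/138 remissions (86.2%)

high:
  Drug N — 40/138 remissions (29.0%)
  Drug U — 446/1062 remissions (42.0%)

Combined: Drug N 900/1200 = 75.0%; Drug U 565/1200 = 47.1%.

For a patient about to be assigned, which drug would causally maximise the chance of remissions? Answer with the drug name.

Drug N

Blood pressure lies on the pathway drug → blood pressure → outcome, so adjusting for it blocks the indirect effect. For the total causal effect of drug, use the unadjusted pooled rates.
Pooled: Drug N 75.0% vs Drug U 47.1%; Drug N is higher overall.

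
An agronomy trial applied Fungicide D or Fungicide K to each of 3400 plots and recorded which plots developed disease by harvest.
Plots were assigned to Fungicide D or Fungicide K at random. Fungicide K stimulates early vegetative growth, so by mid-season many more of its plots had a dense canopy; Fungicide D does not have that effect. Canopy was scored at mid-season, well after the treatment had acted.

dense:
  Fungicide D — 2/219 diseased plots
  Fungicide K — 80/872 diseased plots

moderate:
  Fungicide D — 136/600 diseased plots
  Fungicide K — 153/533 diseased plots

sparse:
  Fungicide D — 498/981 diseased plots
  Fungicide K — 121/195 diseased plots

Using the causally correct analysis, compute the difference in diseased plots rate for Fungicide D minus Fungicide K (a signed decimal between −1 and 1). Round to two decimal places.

Mid-season canopy is downstream of the fungicide. One should not condition on a consequence of treatment, so the overall rates are the right comparison.
The causal difference is the pooled difference: 0.353 − 0.221 = +0.132.

+0.13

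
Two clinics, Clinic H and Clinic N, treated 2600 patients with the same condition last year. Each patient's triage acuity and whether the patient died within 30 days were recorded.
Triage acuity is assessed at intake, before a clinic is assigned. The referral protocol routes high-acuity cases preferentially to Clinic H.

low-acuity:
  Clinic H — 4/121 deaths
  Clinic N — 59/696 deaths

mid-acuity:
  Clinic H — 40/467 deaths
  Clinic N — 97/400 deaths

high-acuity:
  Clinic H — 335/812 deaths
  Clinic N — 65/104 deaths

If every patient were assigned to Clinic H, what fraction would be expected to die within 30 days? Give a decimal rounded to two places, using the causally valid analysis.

0.18

Here triage acuity is a common cause — it drives both which clinic a case falls under and the outcome. The crude comparison mixes populations; the stratum-specific rates are the causally relevant ones.
Standardising Clinic H to the population triage acuity mix: 0.314·4/121 + 0.333·40/467 + 0.352·335/812 = 0.184.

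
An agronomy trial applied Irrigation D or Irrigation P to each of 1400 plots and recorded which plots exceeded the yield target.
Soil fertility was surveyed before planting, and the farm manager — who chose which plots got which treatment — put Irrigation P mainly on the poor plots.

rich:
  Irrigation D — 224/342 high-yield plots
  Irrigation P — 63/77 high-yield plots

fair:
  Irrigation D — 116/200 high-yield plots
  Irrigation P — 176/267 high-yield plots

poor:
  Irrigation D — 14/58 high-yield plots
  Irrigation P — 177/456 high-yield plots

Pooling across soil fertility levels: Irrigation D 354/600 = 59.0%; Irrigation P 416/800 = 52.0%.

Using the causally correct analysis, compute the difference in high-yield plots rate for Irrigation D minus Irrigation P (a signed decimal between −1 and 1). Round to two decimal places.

Here soil fertility is a common cause — it drives both which irrigation a case falls under and the outcome. The crude comparison mixes populations; the stratum-specific rates are the causally relevant ones.
Adjusting over the population distribution of soil fertility: 0.299·(0.655−0.818) + 0.334·(0.580−0.659) + 0.367·(0.241−0.388) = -0.129.

-0.13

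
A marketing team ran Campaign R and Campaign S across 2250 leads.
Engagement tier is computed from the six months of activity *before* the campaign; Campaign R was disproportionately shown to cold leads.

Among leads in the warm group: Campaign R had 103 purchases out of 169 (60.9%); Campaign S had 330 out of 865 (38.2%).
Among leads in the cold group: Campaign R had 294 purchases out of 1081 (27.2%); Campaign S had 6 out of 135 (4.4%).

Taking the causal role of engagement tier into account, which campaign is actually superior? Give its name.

Here engagement tier is a common cause — it drives both which campaign a case falls under and the outcome. The crude comparison mixes populations; the stratum-specific rates are the causally relevant ones.
Within each level — warm: 60.9% vs 38.2%; cold: 27.2% vs 4.4% — Campaign R is higher every time.

Campaign R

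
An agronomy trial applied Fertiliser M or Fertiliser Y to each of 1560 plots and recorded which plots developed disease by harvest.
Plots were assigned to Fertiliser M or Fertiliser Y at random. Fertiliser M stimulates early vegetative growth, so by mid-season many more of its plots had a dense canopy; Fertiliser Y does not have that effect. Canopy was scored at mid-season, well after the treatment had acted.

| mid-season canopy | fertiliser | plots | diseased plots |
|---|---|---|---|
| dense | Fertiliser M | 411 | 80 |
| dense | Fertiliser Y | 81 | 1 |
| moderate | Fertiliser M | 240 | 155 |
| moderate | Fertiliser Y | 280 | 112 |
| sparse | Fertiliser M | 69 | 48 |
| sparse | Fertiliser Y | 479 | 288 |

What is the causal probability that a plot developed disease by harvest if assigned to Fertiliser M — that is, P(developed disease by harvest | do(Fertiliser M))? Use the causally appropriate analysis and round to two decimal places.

Mid-season canopy here is a post-treatment variable shaped by the fertiliser; conditioning on it would introduce bias rather than remove it. The overall comparison is the causal one.
So P(outcome | do(Fertiliser M)) is just the pooled rate for Fertiliser M: 283/720 = 0.393.

0.39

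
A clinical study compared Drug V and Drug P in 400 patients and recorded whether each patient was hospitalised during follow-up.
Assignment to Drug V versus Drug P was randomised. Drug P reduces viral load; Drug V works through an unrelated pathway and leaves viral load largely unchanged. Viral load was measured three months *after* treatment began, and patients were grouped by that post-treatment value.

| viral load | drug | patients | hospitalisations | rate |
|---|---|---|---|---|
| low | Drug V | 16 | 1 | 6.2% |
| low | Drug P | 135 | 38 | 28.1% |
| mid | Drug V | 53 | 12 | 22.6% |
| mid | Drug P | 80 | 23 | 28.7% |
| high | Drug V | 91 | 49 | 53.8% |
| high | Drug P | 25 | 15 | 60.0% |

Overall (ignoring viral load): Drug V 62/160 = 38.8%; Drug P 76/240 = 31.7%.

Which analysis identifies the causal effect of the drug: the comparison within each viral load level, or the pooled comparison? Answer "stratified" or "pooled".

Viral load lies on the pathway drug → viral load → outcome, so adjusting for it blocks the indirect effect. For the total causal effect of drug, use the unadjusted pooled rates.
Pooled: Drug V 38.8% vs Drug P 31.7%; Drug P is lower overall.

pooled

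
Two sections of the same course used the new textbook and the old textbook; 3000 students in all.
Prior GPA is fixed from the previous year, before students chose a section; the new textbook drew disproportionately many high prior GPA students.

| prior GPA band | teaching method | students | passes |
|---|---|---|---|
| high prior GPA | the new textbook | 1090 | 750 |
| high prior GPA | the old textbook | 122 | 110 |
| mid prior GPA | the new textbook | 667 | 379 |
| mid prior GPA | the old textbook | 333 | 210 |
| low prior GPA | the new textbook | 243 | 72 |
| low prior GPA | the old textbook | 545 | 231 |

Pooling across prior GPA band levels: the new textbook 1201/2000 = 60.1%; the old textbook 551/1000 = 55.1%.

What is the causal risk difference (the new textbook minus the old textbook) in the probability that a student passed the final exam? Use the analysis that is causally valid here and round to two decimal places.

-0.14

Within every prior GPA band level the old textbook has the higher rate, yet pooled the new textbook does — Simpson's reversal.
Prior GPA band differs across teaching methods for reasons unrelated to any effect of the teaching method itself, and it separately predicts the outcome — a classic confounder. We must compare within prior GPA band levels.
Adjusting over the population distribution of prior GPA band: 0.404·(0.688−0.902) + 0.333·(0.568−0.631) + 0.263·(0.296−0.424) = -0.141.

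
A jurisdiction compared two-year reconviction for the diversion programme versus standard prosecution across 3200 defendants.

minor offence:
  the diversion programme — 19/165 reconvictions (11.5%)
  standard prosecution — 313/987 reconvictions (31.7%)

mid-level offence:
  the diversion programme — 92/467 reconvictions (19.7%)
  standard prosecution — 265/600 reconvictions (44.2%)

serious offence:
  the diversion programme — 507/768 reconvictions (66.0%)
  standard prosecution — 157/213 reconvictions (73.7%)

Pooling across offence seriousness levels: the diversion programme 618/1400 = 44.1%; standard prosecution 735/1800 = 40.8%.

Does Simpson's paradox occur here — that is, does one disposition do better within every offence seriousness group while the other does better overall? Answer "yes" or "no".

Within each offence seriousness level (minor offence 11.5% vs 31.7%; mid-level offence 19.7% vs 44.2%; serious offence 66.0% vs 73.7%), the diversion programme has the lower rate every time. Pooled: 44.1% vs 40.8% — standard prosecution has the lower rate overall. The two comparisons disagree.

yes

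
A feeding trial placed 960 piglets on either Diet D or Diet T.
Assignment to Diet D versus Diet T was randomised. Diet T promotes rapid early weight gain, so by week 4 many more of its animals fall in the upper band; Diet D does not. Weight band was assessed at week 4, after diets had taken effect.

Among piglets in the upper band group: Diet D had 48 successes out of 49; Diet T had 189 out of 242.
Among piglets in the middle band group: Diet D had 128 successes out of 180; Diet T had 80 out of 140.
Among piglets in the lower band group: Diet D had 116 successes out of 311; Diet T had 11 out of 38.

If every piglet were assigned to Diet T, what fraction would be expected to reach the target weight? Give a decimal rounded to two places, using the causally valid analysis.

0.67

Stratifying would compare diets among piglets the diets themselves sorted into week-4 weight band groups — a form of selection on an intermediate. The unconditioned pooled rates give the total causal effect.
So P(outcome | do(Diet T)) is just the pooled rate for Diet T: 280/420 = 0.667.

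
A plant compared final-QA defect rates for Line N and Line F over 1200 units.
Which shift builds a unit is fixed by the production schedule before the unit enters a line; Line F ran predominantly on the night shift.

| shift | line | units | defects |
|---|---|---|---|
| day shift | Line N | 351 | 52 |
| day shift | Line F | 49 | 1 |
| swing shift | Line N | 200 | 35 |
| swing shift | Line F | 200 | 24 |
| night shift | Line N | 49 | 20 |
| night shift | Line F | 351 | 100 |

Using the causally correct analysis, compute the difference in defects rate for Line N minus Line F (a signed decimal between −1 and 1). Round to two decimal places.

+0.10

Shift satisfies the back-door criterion: it is not a descendant of the line, and it blocks the spurious path from line to outcome. Adjusting for it (i.e., using the within-shift rates) gives the causal effect.
Adjusting over the population distribution of shift: 0.333·(0.148−0.020) + 0.333·(0.175−0.120) + 0.333·(0.408−0.285) = +0.102.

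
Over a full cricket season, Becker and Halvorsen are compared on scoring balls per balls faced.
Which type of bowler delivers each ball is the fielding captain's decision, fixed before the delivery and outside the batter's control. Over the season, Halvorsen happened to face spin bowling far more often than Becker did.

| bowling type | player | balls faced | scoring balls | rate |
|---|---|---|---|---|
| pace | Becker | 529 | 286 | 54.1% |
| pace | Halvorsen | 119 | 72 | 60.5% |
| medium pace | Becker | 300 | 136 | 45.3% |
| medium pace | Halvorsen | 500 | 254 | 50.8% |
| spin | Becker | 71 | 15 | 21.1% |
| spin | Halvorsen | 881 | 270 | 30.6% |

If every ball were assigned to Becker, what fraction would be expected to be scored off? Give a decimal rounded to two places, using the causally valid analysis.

0.38

Bowling type satisfies the back-door criterion: it is not a descendant of the player, and it blocks the spurious path from player to outcome. Adjusting for it (i.e., using the within-bowling type rates) gives the causal effect.
Standardising Becker to the population bowling type mix: 0.270·286/529 + 0.333·136/300 + 0.397·15/71 = 0.381.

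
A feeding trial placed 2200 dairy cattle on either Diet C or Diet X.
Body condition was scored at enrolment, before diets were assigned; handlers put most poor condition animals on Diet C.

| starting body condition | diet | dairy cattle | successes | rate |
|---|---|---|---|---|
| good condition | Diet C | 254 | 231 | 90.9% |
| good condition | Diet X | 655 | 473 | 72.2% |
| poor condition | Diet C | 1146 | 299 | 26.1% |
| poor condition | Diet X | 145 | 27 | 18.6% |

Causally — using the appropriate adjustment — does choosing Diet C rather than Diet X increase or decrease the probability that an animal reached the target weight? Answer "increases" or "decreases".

increases

Starting body condition is set before the diet has any effect — it is not caused by the diet — and it independently drives the outcome. That makes it a confounder, so the causal comparison is within starting body condition levels.
Within each level — good condition: 90.9% vs 72.2%; poor condition: 26.1% vs 18.6% — Diet C is higher every time.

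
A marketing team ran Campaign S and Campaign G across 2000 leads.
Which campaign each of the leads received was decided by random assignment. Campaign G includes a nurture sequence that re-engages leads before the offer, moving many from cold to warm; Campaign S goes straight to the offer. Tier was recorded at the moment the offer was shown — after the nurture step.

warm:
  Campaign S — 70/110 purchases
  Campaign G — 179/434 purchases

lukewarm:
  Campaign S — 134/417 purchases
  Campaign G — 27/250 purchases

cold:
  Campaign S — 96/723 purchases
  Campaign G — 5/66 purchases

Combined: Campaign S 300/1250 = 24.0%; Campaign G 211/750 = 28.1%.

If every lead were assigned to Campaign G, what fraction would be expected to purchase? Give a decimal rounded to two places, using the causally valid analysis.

0.28

Campaign S is higher inside every engagement tier stratum but Campaign G is higher in aggregate. Whether to stratify depends on how engagement tier relates to the campaign.
Engagement tier is downstream of the campaign. One should not condition on a consequence of treatment, so the overall rates are the right comparison.
So P(outcome | do(Campaign G)) is just the pooled rate for Campaign G: 211/750 = 0.281.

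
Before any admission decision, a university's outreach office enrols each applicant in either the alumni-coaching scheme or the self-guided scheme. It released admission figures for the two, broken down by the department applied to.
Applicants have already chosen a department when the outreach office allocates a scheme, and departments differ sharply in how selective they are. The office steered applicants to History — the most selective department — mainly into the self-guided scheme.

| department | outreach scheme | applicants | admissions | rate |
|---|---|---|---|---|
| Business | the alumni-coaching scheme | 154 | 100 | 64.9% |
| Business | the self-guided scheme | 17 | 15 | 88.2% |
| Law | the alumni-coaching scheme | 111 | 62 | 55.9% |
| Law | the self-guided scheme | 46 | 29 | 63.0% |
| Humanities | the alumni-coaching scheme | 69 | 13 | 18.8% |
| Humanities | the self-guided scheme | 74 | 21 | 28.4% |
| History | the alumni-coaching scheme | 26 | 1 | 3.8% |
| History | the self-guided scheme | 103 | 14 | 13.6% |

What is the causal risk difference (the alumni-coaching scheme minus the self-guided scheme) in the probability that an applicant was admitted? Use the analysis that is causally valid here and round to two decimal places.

-0.13

The stratified and pooled comparisons disagree (the self-guided scheme wins within each department; the alumni-coaching scheme wins overall), so the answer turns on the causal role of department.
The imbalance in department arose from how applicants were allocated, not from anything the outreach scheme did; and department independently affects the outcome. The pooled gap is confounded — condition on department.
Adjusting over the population distribution of department: 0.285·(0.649−0.882) + 0.262·(0.559−0.630) + 0.238·(0.188−0.284) + 0.215·(0.038−0.136) = -0.129.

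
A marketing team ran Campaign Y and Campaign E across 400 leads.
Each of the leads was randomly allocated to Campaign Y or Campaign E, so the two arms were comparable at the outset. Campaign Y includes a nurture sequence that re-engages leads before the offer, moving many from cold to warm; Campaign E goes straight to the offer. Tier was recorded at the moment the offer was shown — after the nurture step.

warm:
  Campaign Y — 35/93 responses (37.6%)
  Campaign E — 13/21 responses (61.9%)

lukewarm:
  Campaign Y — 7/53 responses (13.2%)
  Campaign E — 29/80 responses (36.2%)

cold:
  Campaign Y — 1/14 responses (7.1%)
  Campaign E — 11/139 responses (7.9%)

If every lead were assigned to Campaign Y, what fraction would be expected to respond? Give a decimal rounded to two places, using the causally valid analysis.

Because the campaign influences engagement tier, engagement tier is a post-treatment mediator, not a confounder. Stratifying on it would bias the estimate; the causal effect is the crude pooled difference.
So P(outcome | do(Campaign Y)) is just the pooled rate for Campaign Y: 43/160 = 0.269.

0.27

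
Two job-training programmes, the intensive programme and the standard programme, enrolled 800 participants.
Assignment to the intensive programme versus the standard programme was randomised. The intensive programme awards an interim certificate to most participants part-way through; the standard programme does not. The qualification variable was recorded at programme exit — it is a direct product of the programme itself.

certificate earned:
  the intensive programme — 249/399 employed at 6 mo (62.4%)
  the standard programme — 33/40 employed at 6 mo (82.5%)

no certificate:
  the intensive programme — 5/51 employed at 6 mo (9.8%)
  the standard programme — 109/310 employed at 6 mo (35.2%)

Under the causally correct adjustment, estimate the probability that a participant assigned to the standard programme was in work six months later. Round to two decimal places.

0.41

Stratifying would compare programmes among participants the programmes themselves sorted into qualification attained during the programme groups — a form of selection on an intermediate. The unconditioned pooled rates give the total causal effect.
So P(outcome | do(the standard programme)) is just the pooled rate for the standard programme: 142/350 = 0.406.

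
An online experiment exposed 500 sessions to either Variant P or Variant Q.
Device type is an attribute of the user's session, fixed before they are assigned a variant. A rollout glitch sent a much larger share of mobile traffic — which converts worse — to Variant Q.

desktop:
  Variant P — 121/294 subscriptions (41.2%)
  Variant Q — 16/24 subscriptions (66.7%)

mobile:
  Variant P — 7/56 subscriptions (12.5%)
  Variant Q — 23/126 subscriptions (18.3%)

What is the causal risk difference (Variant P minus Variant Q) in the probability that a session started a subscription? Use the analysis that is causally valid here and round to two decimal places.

-0.18

Variant Q is higher inside every device type stratum but Variant P is higher in aggregate. Whether to stratify depends on how device type relates to the variant.
Device type is set before the variant has any effect — it is not caused by the variant — and it independently drives the outcome. That makes it a confounder, so the causal comparison is within device type levels.
Adjusting over the population distribution of device type: 0.636·(0.412−0.667) + 0.364·(0.125−0.183) = -0.183.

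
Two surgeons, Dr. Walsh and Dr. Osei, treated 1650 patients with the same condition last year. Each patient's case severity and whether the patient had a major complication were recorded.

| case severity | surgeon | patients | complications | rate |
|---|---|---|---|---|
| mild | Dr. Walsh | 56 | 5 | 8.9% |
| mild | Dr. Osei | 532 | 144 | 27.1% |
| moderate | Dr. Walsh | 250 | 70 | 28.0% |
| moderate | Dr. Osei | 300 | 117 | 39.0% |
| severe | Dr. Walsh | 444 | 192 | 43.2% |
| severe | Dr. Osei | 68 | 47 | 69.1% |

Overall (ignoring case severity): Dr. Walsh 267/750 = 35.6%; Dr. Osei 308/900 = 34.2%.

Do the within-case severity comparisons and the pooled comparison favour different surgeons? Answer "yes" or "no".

Within each case severity level (mild 8.9% vs 27.1%; moderate 28.0% vs 39.0%; severe 43.2% vs 69.1%), Dr. Walsh has the lower rate every time. Pooled: 35.6% vs 34.2% — Dr. Osei has the lower rate overall. The two comparisons disagree.

yes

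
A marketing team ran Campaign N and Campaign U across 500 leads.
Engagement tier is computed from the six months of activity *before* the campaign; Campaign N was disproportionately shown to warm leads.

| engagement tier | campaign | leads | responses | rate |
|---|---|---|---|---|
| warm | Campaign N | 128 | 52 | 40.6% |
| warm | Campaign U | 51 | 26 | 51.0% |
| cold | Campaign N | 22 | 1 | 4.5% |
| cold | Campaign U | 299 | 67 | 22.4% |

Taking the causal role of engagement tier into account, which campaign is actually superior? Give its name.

The engagement tier-specific comparison favours Campaign U throughout, but the pooled figures favour Campaign N. The question is whether to condition on engagement tier.
Nothing the campaign does changes engagement tier; the imbalance is an allocation artefact. With engagement tier also predicting the outcome, the pooled figure is confounded, and the within-stratum comparison is the causal one.
Within each level — warm: 40.6% vs 51.0%; cold: 4.5% vs 22.4% — Campaign U is higher every time.

Campaign U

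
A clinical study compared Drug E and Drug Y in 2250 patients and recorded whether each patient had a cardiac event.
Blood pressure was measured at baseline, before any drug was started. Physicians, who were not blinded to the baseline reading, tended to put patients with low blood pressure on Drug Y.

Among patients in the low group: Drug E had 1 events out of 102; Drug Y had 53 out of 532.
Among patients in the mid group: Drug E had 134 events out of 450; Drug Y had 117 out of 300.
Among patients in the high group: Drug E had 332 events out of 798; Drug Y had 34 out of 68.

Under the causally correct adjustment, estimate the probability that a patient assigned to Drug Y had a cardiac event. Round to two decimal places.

0.35

The stratified and pooled comparisons disagree (Drug E wins within each blood pressure; Drug Y wins overall), so the answer turns on the causal role of blood pressure.
Blood pressure differs across drugs for reasons unrelated to any effect of the drug itself, and it separately predicts the outcome — a classic confounder. We must compare within blood pressure levels.
Standardising Drug Y to the population blood pressure mix: 0.282·53/532 + 0.333·117/300 + 0.385·34/68 = 0.351.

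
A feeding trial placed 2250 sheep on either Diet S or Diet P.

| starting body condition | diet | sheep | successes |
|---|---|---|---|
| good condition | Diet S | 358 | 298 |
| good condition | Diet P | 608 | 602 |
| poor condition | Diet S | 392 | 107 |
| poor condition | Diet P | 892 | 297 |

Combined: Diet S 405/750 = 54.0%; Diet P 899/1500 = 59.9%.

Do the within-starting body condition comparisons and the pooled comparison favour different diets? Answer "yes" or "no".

no

Within each starting body condition level (good condition 83.2% vs 99.0%; poor condition 27.3% vs 33.3%), Diet P has the higher rate every time. Pooled: 54.0% vs 59.9% — Diet P has the higher rate overall. They agree.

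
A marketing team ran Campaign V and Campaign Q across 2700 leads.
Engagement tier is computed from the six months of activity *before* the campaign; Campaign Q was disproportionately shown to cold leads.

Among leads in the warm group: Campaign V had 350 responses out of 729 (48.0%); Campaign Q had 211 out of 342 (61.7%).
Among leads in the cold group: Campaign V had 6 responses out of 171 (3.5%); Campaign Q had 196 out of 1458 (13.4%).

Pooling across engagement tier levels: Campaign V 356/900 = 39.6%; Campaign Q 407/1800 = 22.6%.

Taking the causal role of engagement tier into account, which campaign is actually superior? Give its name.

Campaign Q

Here engagement tier is a common cause — it drives both which campaign a case falls under and the outcome. The crude comparison mixes populations; the stratum-specific rates are the causally relevant ones.
Within each level — warm: 48.0% vs 61.7%; cold: 3.5% vs 13.4% — Campaign Q is higher every time.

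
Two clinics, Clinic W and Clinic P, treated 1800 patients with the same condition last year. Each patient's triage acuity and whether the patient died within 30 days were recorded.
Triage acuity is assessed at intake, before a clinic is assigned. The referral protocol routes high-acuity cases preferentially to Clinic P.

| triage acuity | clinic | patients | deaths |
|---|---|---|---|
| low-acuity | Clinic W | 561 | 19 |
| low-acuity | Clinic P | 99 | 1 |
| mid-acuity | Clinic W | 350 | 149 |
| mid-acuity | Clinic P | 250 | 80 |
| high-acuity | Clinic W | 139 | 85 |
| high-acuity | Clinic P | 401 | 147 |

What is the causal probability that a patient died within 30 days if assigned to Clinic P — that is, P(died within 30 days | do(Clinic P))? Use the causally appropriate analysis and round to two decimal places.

Triage acuity is set before the clinic has any effect — it is not caused by the clinic — and it independently drives the outcome. That makes it a confounder, so the causal comparison is within triage acuity levels.
Standardising Clinic P to the population triage acuity mix: 0.367·1/99 + 0.333·80/250 + 0.300·147/401 = 0.220.

0.22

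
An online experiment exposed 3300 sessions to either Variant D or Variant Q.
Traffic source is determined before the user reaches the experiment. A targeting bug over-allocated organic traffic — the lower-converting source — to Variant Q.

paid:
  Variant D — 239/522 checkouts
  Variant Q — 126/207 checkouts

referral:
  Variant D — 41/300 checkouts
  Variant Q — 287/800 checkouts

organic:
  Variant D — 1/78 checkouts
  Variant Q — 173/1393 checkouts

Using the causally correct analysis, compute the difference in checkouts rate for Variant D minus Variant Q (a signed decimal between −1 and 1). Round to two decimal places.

Variant Q is higher inside every traffic source stratum but Variant D is higher in aggregate. Whether to stratify depends on how traffic source relates to the variant.
Here traffic source is a common cause — it drives both which variant a case falls under and the outcome. The crude comparison mixes populations; the stratum-specific rates are the causally relevant ones.
Adjusting over the population distribution of traffic source: 0.221·(0.458−0.609) + 0.333·(0.137−0.359) + 0.446·(0.013−0.124) = -0.157.

-0.16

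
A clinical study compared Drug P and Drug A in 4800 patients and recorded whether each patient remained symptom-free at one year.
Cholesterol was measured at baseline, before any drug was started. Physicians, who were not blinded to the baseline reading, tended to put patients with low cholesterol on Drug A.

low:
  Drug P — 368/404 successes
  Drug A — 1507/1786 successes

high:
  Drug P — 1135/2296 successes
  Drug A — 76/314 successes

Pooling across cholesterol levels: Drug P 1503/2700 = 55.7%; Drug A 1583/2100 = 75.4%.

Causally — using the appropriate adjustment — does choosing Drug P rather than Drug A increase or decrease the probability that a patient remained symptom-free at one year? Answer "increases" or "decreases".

The stratified and pooled comparisons disagree (Drug P wins within each cholesterol; Drug A wins overall), so the answer turns on the causal role of cholesterol.
Cholesterol is set before the drug has any effect — it is not caused by the drug — and it independently drives the outcome. That makes it a confounder, so the causal comparison is within cholesterol levels.
Within each level — low: 91.1% vs 84.4%; high: 49.4% vs 24.2% — Drug P is higher every time.

increases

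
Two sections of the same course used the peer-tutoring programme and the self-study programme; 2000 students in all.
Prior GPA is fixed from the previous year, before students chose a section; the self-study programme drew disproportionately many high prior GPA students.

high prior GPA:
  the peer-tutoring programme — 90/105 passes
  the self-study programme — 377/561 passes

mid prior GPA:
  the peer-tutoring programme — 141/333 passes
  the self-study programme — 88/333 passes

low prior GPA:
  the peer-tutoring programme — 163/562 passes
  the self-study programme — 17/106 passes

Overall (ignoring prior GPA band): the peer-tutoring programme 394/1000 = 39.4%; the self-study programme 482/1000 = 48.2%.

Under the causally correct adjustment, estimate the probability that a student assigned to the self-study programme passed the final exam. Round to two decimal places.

0.37

Within every prior GPA band level the peer-tutoring programme has the higher rate, yet pooled the self-study programme does — Simpson's reversal.
Since prior GPA band is a pre-existing factor (not a product of the teaching method) and it affects the outcome on its own, it is a confounder. The stratified rates, not the pooled rate, identify the causal effect.
Standardising the self-study programme to the population prior GPA band mix: 0.333·377/561 + 0.333·88/333 + 0.334·17/106 = 0.365.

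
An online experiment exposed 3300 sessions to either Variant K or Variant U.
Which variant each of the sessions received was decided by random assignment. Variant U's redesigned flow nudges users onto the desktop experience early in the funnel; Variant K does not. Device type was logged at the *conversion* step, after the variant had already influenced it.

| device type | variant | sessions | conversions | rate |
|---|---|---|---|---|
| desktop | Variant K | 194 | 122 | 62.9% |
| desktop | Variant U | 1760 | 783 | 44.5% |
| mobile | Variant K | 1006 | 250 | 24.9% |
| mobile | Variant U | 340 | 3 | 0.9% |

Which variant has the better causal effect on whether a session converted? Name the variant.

Within every device type level Variant K has the higher rate, yet pooled Variant U does — Simpson's reversal.
Because the variant influences device type, device type is a post-treatment mediator, not a confounder. Stratifying on it would bias the estimate; the causal effect is the crude pooled difference.
Pooled: Variant K 31.0% vs Variant U 37.4%; Variant U is higher overall.

Variant U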